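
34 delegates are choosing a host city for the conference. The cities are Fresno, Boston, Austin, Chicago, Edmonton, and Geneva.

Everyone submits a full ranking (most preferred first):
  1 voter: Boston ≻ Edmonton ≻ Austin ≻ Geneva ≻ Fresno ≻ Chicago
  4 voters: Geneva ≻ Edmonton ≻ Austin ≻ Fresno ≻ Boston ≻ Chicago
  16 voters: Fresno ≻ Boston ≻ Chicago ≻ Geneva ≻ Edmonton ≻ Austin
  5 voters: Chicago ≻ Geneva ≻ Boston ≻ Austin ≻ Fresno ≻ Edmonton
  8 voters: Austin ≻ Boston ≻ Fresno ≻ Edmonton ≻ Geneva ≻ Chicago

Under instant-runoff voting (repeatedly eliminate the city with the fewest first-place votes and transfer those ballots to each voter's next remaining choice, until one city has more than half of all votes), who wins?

Round 1: Fresno 16, Boston 1, Austin 8, Chicago 5, Edmonton 0, Geneva 4. Edmonton eliminated.
Round 2: Fresno 16, Boston 1, Austin 8, Chicago 5, Geneva 4. Boston eliminated.
Round 3: Fresno 16, Austin 9, Chicago 5, Geneva 4. Geneva eliminated.
Round 4: Fresno 16, Austin 13, Chicago 5. Chicago eliminated.
Round 5: Fresno 16, Austin 18. Austin has a majority (≥18).

Austin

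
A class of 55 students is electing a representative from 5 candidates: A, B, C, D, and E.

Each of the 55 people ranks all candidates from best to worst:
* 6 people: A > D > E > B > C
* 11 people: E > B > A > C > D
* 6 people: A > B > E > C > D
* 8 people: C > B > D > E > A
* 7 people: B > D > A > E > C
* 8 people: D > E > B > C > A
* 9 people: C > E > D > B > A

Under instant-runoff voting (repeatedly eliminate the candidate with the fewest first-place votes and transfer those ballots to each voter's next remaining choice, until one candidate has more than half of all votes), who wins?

Round 1: A 12, B 7, C 17, D 8, E 11. B eliminated.
Round 2: A 12, C 17, D 15, E 11. E eliminated.
Round 3: A 23, C 17, D 15. D eliminated.
Round 4: A 30, C 25. A has a majority (≥28).

A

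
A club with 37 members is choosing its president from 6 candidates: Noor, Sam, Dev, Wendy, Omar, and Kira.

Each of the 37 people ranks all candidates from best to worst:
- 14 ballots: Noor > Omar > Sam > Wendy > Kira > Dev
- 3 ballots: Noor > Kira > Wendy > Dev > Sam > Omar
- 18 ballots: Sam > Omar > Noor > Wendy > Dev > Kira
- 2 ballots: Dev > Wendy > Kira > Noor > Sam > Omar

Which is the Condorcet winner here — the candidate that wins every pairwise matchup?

Noor vs Sam: 19–18
Noor vs Dev: 35–2
Noor vs Wendy: 35–2
Noor vs Omar: 19–18
Noor vs Kira: 35–2
Noor beats every other candidate.

Noor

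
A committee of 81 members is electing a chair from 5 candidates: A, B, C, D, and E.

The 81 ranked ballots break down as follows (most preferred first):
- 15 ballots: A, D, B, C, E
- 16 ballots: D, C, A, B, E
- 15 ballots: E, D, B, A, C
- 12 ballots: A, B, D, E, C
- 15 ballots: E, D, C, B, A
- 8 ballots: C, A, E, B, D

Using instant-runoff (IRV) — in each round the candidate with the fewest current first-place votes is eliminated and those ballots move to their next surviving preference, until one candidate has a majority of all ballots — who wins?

A

Round 1: A 27, B 0, C 8, D 16, E 30. B eliminated.
Round 2: A 27, C 8, D 16, E 30. C eliminated.
Round 3: A 35, D 16, E 30. D eliminated.
Round 4: A 51, E 30. A has a majority (≥41).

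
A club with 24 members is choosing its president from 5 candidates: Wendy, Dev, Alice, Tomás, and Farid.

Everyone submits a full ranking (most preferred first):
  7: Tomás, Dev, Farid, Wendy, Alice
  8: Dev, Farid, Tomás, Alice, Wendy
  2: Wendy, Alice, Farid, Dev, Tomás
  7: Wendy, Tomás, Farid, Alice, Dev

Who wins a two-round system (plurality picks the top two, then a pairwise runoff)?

Dev

Round 1 first-place votes: Wendy 9, Dev 8, Alice 0, Tomás 7, Farid 0. Wendy and Dev advance.
Runoff: Wendy is ranked above Dev on 9 ballots, Dev above Wendy on 15.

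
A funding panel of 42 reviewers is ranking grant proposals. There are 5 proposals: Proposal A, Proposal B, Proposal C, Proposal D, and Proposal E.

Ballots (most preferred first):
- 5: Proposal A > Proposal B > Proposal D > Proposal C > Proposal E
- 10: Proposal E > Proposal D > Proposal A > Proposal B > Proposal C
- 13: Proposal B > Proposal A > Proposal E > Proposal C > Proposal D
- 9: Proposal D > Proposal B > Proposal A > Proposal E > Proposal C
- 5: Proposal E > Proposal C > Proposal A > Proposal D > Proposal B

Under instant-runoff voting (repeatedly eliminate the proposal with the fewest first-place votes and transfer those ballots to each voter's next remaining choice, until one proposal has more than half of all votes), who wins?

Proposal B

Round 1: Proposal A 5, Proposal B 13, Proposal C 0, Proposal D 9, Proposal E 15. Proposal C eliminated.
Round 2: Proposal A 5, Proposal B 13, Proposal D 9, Proposal E 15. Proposal A eliminated.
Round 3: Proposal B 18, Proposal D 9, Proposal E 15. Proposal D eliminated.
Round 4: Proposal B 27, Proposal E 15. Proposal B has a majority (≥22).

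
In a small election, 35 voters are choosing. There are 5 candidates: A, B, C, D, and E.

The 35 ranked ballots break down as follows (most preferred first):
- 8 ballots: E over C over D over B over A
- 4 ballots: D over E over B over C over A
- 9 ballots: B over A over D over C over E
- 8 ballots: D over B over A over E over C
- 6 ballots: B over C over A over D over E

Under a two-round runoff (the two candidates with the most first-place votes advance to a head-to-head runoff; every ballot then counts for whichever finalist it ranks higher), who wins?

D

Round 1 first-place votes: A 0, B 15, C 0, D 12, E 8. B and D advance.
Runoff: B is ranked above D on 15 ballots, D above B on 20.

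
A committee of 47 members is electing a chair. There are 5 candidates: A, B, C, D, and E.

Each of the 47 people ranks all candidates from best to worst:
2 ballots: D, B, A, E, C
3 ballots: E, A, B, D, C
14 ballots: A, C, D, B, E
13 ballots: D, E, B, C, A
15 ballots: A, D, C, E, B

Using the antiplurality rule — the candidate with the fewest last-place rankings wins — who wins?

Last-place votes: A 13, B 15, C 5, D 0, E 14.

D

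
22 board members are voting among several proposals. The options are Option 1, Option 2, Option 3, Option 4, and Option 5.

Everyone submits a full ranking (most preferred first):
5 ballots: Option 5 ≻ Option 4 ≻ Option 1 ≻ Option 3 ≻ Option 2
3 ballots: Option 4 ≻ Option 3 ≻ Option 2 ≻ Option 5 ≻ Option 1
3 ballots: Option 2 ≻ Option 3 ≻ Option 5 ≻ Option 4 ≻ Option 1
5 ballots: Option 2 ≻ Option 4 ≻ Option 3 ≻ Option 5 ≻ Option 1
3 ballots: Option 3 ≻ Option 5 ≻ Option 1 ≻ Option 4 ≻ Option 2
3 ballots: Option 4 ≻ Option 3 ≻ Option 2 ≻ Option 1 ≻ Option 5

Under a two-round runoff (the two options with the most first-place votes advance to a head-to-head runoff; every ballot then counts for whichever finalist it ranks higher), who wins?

Round 1 first-place votes: Option 1 0, Option 2 8, Option 3 3, Option 4 6, Option 5 5. Option 2 and Option 4 advance.
Runoff: Option 2 is ranked above Option 4 on 8 ballots, Option 4 above Option 2 on 14.

Option 4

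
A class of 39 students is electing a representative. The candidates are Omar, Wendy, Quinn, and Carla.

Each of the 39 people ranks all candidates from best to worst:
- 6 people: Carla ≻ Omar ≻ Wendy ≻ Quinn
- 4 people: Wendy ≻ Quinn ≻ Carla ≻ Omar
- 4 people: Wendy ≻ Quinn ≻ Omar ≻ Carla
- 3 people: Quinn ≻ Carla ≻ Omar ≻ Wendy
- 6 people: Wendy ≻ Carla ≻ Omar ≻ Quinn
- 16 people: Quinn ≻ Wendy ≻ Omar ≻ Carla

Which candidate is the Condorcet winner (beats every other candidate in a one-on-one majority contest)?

Wendy

Wendy vs Omar: 30–9
Wendy vs Quinn: 20–19
Wendy vs Carla: 30–9
Wendy beats every other candidate.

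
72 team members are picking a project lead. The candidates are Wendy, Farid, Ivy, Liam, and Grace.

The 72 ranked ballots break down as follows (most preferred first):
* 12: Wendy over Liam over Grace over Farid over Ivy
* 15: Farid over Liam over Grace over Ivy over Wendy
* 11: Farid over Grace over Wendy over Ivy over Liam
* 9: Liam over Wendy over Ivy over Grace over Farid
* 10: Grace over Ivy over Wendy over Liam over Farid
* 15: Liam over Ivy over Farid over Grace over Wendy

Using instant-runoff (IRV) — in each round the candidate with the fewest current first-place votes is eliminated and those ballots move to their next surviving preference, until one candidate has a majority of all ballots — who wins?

Round 1: Wendy 12, Farid 26, Ivy 0, Liam 24, Grace 10. Ivy eliminated.
Round 2: Wendy 12, Farid 26, Liam 24, Grace 10. Grace eliminated.
Round 3: Wendy 22, Farid 26, Liam 24. Wendy eliminated.
Round 4: Farid 26, Liam 46. Liam has a majority (≥37).

Liam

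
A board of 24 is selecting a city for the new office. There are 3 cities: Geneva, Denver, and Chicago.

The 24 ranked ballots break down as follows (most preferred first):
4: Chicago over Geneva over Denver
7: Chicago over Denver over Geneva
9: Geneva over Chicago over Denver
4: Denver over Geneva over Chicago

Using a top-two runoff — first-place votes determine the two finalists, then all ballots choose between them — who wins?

Geneva

Round 1 first-place votes: Geneva 9, Denver 4, Chicago 11. Chicago and Geneva advance.
Runoff: Chicago is ranked above Geneva on 11 ballots, Geneva above Chicago on 13.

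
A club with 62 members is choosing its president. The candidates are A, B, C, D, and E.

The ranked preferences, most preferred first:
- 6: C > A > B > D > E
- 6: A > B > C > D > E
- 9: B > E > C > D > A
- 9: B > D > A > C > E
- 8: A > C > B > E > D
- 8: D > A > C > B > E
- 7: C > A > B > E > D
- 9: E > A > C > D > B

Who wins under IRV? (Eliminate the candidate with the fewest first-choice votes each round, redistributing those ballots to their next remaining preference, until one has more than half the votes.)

Round 1: A 14, B 18, C 13, D 8, E 9. D eliminated.
Round 2: A 22, B 18, C 13, E 9. E eliminated.
Round 3: A 31, B 18, C 13. C eliminated.
Round 4: A 44, B 18. A has a majority (≥32).

A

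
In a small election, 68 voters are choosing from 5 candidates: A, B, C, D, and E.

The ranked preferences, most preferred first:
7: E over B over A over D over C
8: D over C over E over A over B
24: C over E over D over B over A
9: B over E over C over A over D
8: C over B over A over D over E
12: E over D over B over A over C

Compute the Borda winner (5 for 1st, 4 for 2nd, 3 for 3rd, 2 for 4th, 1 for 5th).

A: 7×3 + 8×2 + 24×1 + 9×2 + 8×3 + 12×2 = 127
B: 7×4 + 8×1 + 24×2 + 9×5 + 8×4 + 12×3 = 197
C: 7×1 + 8×4 + 24×5 + 9×3 + 8×5 + 12×1 = 238
D: 7×2 + 8×5 + 24×3 + 9×1 + 8×2 + 12×4 = 199
E: 7×5 + 8×3 + 24×4 + 9×4 + 8×1 + 12×5 = 259

E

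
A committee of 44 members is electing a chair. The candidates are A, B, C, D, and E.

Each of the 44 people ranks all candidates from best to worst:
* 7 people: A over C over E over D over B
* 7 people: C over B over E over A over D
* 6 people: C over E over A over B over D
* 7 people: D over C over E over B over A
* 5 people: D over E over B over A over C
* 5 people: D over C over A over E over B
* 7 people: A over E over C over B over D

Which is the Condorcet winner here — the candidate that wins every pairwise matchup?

C vs A: 25–19
C vs B: 39–5
C vs D: 27–17
C vs E: 32–12
C beats every other candidate.

C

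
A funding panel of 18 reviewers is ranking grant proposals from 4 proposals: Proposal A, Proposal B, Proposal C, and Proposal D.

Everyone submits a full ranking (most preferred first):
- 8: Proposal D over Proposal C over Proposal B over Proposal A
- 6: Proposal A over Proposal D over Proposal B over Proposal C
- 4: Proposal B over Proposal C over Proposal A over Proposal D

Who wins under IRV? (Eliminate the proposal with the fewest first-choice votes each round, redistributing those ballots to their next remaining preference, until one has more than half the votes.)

Round 1: Proposal A 6, Proposal B 4, Proposal C 0, Proposal D 8. Proposal C eliminated.
Round 2: Proposal A 6, Proposal B 4, Proposal D 8. Proposal B eliminated.
Round 3: Proposal A 10, Proposal D 8. Proposal A has a majority (≥10).

Proposal A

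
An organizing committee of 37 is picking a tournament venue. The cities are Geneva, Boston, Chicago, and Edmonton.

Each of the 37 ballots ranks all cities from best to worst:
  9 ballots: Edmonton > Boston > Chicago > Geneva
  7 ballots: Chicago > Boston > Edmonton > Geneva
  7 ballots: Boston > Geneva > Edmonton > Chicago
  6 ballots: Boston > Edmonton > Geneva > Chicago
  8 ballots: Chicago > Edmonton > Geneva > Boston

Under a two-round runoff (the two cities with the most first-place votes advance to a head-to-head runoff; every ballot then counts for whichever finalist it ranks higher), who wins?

Boston

Round 1 first-place votes: Geneva 0, Boston 13, Chicago 15, Edmonton 9. Chicago and Boston advance.
Runoff: Chicago is ranked above Boston on 15 ballots, Boston above Chicago on 22.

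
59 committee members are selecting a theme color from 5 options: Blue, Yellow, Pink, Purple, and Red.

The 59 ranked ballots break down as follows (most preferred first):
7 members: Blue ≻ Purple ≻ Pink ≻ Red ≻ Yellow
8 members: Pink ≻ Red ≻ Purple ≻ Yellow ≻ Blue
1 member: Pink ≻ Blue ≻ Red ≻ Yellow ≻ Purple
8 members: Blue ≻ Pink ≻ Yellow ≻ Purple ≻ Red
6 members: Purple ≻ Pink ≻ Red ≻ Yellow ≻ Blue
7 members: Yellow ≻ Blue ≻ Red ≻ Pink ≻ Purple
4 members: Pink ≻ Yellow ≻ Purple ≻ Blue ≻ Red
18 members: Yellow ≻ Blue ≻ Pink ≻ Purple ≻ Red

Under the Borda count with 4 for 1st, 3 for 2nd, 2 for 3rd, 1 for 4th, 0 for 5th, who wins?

Blue: 7×4 + 8×0 + 1×3 + 8×4 + 6×0 + 7×3 + 4×1 + 18×3 = 142
Yellow: 7×0 + 8×1 + 1×1 + 8×2 + 6×1 + 7×4 + 4×3 + 18×4 = 143
Pink: 7×2 + 8×4 + 1×4 + 8×3 + 6×3 + 7×1 + 4×4 + 18×2 = 151
Purple: 7×3 + 8×2 + 1×0 + 8×1 + 6×4 + 7×0 + 4×2 + 18×1 = 95
Red: 7×1 + 8×3 + 1×2 + 8×0 + 6×2 + 7×2 + 4×0 + 18×0 = 59

Pink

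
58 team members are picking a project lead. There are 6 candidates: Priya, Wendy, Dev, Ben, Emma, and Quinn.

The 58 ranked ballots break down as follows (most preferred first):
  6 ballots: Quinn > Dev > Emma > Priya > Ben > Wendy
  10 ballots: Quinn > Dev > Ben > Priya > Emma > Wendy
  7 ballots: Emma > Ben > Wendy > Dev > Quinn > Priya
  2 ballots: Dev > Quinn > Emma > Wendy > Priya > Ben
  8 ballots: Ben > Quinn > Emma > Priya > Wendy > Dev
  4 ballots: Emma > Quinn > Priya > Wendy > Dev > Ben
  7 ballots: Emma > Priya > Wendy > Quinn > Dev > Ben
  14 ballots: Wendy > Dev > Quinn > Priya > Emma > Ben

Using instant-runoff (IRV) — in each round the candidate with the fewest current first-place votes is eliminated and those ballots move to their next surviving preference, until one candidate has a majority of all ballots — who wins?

Round 1: Priya 0, Wendy 14, Dev 2, Ben 8, Emma 18, Quinn 16. Priya eliminated.
Round 2: Wendy 14, Dev 2, Ben 8, Emma 18, Quinn 16. Dev eliminated.
Round 3: Wendy 14, Ben 8, Emma 18, Quinn 18. Ben eliminated.
Round 4: Wendy 14, Emma 18, Quinn 26. Wendy eliminated.
Round 5: Emma 18, Quinn 40. Quinn has a majority (≥30).

Quinn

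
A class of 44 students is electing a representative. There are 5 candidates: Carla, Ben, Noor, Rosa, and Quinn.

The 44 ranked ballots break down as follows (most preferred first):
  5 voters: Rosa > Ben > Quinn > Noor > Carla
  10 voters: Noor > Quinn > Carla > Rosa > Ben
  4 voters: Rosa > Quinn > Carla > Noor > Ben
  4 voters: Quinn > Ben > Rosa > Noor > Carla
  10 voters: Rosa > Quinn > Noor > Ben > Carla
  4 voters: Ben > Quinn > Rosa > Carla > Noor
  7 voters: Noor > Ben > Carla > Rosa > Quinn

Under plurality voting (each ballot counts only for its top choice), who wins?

Rosa

First-place votes: Carla 0, Ben 4, Noor 17, Rosa 19, Quinn 4.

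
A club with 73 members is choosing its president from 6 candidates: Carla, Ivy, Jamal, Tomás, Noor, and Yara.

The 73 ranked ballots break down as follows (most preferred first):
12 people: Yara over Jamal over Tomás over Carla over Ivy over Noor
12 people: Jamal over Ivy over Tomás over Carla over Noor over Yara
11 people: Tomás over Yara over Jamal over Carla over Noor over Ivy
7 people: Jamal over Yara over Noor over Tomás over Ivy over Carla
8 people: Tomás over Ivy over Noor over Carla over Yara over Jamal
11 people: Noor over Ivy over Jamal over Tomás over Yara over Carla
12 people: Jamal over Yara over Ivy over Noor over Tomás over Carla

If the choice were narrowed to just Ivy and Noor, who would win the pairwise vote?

Ivy is ranked above Noor on 44 ballots; Noor above Ivy on 29.

Ivy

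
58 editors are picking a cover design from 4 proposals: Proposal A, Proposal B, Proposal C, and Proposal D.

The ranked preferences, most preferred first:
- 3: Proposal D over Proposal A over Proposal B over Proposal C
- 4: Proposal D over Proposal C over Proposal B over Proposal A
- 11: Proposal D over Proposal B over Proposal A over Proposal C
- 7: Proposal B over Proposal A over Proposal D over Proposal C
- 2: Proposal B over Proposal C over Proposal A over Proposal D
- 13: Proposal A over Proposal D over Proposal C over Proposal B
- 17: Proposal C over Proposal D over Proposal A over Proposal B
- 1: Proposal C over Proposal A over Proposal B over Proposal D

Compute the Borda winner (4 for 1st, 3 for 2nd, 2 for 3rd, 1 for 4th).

Proposal A: 3×3 + 4×1 + 11×2 + 7×3 + 2×2 + 13×4 + 17×2 + 1×3 = 149
Proposal B: 3×2 + 4×2 + 11×3 + 7×4 + 2×4 + 13×1 + 17×1 + 1×2 = 115
Proposal C: 3×1 + 4×3 + 11×1 + 7×1 + 2×3 + 13×2 + 17×4 + 1×4 = 137
Proposal D: 3×4 + 4×4 + 11×4 + 7×2 + 2×1 + 13×3 + 17×3 + 1×1 = 179

Proposal D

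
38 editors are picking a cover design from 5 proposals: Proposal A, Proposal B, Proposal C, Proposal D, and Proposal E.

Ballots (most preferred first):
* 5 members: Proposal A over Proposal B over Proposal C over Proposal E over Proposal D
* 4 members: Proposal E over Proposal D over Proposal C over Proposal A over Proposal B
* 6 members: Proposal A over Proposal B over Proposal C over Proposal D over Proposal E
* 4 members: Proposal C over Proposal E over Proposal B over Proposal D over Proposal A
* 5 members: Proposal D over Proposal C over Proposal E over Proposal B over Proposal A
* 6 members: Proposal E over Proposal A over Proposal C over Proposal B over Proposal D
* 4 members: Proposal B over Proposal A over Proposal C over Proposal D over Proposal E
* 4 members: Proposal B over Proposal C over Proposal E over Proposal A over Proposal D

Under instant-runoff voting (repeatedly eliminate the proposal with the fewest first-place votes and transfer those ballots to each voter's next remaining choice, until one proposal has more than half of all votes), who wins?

Round 1: Proposal A 11, Proposal B 8, Proposal C 4, Proposal D 5, Proposal E 10. Proposal C eliminated.
Round 2: Proposal A 11, Proposal B 8, Proposal D 5, Proposal E 14. Proposal D eliminated.
Round 3: Proposal A 11, Proposal B 8, Proposal E 19. Proposal B eliminated.
Round 4: Proposal A 15, Proposal E 23. Proposal E has a majority (≥20).

Proposal E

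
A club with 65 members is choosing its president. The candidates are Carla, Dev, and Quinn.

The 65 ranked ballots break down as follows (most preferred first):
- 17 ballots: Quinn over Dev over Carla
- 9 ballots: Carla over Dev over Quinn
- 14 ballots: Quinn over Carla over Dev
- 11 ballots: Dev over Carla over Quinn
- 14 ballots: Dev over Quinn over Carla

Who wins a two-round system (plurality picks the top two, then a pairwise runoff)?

Round 1 first-place votes: Carla 9, Dev 25, Quinn 31. Quinn and Dev advance.
Runoff: Quinn is ranked above Dev on 31 ballots, Dev above Quinn on 34.

Dev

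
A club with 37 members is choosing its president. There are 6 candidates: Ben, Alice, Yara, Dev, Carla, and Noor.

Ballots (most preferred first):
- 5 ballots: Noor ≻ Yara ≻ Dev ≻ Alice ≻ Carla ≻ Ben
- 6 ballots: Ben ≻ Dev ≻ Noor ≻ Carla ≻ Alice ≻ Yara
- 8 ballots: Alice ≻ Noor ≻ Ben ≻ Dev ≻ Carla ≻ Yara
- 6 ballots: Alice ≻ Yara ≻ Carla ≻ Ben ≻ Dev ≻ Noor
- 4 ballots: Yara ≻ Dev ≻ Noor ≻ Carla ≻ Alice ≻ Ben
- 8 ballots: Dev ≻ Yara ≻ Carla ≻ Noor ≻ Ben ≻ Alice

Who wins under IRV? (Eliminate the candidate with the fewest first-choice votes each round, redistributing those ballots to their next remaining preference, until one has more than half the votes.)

Round 1: Ben 6, Alice 14, Yara 4, Dev 8, Carla 0, Noor 5. Carla eliminated.
Round 2: Ben 6, Alice 14, Yara 4, Dev 8, Noor 5. Yara eliminated.
Round 3: Ben 6, Alice 14, Dev 12, Noor 5. Noor eliminated.
Round 4: Ben 6, Alice 14, Dev 17. Ben eliminated.
Round 5: Alice 14, Dev 23. Dev has a majority (≥19).

Dev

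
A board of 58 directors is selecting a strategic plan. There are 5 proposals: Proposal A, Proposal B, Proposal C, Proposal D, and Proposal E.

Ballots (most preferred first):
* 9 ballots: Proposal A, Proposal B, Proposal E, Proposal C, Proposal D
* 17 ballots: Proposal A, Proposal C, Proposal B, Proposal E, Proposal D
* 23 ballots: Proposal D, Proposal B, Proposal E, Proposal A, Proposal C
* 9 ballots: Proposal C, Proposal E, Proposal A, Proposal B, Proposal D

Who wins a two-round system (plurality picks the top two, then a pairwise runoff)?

Proposal A

Round 1 first-place votes: Proposal A 26, Proposal B 0, Proposal C 9, Proposal D 23, Proposal E 0. Proposal A and Proposal D advance.
Runoff: Proposal A is ranked above Proposal D on 35 ballots, Proposal D above Proposal A on 23.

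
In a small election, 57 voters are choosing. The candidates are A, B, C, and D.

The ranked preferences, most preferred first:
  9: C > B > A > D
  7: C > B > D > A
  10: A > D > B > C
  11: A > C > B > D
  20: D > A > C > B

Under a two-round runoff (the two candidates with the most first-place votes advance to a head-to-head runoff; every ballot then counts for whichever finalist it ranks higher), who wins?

Round 1 first-place votes: A 21, B 0, C 16, D 20. A and D advance.
Runoff: A is ranked above D on 30 ballots, D above A on 27.

A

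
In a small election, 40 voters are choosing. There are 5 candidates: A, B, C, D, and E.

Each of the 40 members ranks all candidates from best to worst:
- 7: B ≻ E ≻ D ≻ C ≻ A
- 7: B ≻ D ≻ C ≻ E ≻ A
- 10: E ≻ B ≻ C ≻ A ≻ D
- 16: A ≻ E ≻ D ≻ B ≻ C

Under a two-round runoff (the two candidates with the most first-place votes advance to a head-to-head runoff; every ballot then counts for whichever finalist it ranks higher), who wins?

Round 1 first-place votes: A 16, B 14, C 0, D 0, E 10. A and B advance.
Runoff: A is ranked above B on 16 ballots, B above A on 24.

B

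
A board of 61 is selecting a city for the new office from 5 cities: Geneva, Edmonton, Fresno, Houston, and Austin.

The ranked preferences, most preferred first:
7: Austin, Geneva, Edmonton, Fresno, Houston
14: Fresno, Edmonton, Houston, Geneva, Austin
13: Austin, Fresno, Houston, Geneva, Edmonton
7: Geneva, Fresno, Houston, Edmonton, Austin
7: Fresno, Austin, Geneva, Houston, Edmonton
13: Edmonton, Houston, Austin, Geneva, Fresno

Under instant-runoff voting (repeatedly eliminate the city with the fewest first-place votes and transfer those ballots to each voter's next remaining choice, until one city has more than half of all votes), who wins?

Round 1: Geneva 7, Edmonton 13, Fresno 21, Houston 0, Austin 20. Houston eliminated.
Round 2: Geneva 7, Edmonton 13, Fresno 21, Austin 20. Geneva eliminated.
Round 3: Edmonton 13, Fresno 28, Austin 20. Edmonton eliminated.
Round 4: Fresno 28, Austin 33. Austin has a majority (≥31).

Austin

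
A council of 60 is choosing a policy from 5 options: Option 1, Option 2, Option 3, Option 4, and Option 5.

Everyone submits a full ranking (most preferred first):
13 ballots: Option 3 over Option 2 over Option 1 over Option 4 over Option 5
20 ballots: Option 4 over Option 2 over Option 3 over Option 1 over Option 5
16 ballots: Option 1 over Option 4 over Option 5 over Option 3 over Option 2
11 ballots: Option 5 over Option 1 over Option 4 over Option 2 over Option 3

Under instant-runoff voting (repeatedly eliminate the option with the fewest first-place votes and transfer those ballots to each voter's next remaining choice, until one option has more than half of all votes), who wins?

Round 1: Option 1 16, Option 2 0, Option 3 13, Option 4 20, Option 5 11. Option 2 eliminated.
Round 2: Option 1 16, Option 3 13, Option 4 20, Option 5 11. Option 5 eliminated.
Round 3: Option 1 27, Option 3 13, Option 4 20. Option 3 eliminated.
Round 4: Option 1 40, Option 4 20. Option 1 has a majority (≥31).

Option 1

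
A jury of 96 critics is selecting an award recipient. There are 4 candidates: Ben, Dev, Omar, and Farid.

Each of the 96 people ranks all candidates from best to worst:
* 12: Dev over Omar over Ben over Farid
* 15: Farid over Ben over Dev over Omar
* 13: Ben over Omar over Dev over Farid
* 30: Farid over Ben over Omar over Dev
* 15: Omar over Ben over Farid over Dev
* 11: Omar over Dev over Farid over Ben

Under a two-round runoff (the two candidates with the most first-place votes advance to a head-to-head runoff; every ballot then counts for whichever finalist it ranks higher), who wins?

Round 1 first-place votes: Ben 13, Dev 12, Omar 26, Farid 45. Farid and Omar advance.
Runoff: Farid is ranked above Omar on 45 ballots, Omar above Farid on 51.

Omar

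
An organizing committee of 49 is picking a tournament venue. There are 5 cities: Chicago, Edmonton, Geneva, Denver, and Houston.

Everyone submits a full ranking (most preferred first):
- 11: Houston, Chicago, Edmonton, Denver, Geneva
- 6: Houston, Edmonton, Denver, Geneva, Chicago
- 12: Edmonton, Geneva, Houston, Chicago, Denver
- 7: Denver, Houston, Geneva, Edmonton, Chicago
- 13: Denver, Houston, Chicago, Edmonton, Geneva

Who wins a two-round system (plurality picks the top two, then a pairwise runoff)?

Round 1 first-place votes: Chicago 0, Edmonton 12, Geneva 0, Denver 20, Houston 17. Denver and Houston advance.
Runoff: Denver is ranked above Houston on 20 ballots, Houston above Denver on 29.

Houston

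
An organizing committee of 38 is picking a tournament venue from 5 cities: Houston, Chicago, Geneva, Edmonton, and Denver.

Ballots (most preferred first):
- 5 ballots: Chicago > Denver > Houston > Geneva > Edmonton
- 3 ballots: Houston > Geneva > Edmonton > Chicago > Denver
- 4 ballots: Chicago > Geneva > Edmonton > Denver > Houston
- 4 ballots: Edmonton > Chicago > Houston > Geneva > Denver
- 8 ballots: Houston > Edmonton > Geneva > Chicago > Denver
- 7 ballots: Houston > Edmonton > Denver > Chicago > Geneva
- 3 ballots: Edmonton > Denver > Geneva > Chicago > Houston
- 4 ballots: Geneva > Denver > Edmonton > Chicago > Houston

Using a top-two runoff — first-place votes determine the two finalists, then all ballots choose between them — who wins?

Round 1 first-place votes: Houston 18, Chicago 9, Geneva 4, Edmonton 7, Denver 0. Houston and Chicago advance.
Runoff: Houston is ranked above Chicago on 18 ballots, Chicago above Houston on 20.

Chicago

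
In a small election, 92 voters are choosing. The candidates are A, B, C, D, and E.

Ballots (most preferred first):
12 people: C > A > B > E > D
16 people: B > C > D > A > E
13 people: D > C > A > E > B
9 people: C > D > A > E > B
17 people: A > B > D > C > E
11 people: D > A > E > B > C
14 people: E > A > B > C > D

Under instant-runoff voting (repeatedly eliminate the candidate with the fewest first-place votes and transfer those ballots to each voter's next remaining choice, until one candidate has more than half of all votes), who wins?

C

Round 1: A 17, B 16, C 21, D 24, E 14. E eliminated.
Round 2: A 31, B 16, C 21, D 24. B eliminated.
Round 3: A 31, C 37, D 24. D eliminated.
Round 4: A 42, C 50. C has a majority (≥47).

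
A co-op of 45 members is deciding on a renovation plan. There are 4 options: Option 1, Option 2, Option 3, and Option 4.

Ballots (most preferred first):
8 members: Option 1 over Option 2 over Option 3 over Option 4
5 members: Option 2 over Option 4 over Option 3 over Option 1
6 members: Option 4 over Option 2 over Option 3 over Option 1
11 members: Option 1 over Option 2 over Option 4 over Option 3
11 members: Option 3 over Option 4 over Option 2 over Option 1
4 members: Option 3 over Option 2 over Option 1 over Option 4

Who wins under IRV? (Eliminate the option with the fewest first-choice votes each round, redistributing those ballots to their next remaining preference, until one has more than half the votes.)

Option 3

Round 1: Option 1 19, Option 2 5, Option 3 15, Option 4 6. Option 2 eliminated.
Round 2: Option 1 19, Option 3 15, Option 4 11. Option 4 eliminated.
Round 3: Option 1 19, Option 3 26. Option 3 has a majority (≥23).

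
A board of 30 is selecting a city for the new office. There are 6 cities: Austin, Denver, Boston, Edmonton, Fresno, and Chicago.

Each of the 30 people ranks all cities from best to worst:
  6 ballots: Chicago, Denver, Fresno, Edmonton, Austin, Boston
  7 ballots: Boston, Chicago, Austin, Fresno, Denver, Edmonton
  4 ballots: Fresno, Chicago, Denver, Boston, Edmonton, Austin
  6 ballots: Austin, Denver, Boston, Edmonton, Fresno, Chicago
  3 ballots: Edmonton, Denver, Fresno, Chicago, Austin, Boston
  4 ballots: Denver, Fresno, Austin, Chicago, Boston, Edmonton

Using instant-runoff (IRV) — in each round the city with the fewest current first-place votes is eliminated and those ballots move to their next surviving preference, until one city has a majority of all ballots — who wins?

Chicago

Round 1: Austin 6, Denver 4, Boston 7, Edmonton 3, Fresno 4, Chicago 6. Edmonton eliminated.
Round 2: Austin 6, Denver 7, Boston 7, Fresno 4, Chicago 6. Fresno eliminated.
Round 3: Austin 6, Denver 7, Boston 7, Chicago 10. Austin eliminated.
Round 4: Denver 13, Boston 7, Chicago 10. Boston eliminated.
Round 5: Denver 13, Chicago 17. Chicago has a majority (≥16).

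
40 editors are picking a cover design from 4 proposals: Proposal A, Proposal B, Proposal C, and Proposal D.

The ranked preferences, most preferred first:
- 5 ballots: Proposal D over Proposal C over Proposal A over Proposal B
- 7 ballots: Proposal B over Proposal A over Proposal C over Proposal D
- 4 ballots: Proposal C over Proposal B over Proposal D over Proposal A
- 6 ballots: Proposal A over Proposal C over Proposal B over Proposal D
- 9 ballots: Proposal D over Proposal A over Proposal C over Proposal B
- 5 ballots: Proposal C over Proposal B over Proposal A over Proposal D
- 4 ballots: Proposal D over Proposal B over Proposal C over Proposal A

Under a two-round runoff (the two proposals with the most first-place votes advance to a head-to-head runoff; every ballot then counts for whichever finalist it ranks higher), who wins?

Proposal C

Round 1 first-place votes: Proposal A 6, Proposal B 7, Proposal C 9, Proposal D 18. Proposal D and Proposal C advance.
Runoff: Proposal D is ranked above Proposal C on 18 ballots, Proposal C above Proposal D on 22.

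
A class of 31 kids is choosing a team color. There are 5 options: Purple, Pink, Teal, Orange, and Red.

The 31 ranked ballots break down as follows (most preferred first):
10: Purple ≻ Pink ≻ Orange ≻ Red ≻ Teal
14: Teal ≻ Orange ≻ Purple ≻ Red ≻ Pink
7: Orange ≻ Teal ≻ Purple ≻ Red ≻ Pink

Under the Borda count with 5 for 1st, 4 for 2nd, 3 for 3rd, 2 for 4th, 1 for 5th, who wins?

Orange

Purple: 10×5 + 14×3 + 7×3 = 113
Pink: 10×4 + 14×1 + 7×1 = 61
Teal: 10×1 + 14×5 + 7×4 = 108
Orange: 10×3 + 14×4 + 7×5 = 121
Red: 10×2 + 14×2 + 7×2 = 62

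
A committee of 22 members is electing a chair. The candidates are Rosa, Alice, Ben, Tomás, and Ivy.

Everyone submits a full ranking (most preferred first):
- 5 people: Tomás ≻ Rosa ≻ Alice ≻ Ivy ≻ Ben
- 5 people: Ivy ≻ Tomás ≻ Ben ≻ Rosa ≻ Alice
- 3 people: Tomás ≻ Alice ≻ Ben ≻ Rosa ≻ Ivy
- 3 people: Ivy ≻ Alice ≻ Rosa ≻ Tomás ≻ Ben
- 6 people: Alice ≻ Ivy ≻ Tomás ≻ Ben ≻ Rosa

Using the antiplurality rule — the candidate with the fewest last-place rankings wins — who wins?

Last-place votes: Rosa 6, Alice 5, Ben 8, Tomás 0, Ivy 3.

Tomás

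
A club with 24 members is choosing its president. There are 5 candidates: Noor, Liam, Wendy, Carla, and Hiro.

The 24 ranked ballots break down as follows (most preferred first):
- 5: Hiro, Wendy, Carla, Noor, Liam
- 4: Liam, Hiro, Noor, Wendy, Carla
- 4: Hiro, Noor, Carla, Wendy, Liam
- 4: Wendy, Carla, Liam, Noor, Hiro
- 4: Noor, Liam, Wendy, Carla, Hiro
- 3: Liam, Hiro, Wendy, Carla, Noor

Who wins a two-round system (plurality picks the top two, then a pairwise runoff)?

Round 1 first-place votes: Noor 4, Liam 7, Wendy 4, Carla 0, Hiro 9. Hiro and Liam advance.
Runoff: Hiro is ranked above Liam on 9 ballots, Liam above Hiro on 15.

Liam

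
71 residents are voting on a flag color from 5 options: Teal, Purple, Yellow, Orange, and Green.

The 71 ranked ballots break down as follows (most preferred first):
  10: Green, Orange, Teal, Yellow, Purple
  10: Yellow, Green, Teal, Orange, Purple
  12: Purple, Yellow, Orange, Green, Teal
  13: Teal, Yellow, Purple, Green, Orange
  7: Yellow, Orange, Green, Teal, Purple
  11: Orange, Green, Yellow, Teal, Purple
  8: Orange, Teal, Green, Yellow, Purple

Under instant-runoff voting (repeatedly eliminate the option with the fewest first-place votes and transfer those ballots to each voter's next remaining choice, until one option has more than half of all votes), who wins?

Yellow

Round 1: Teal 13, Purple 12, Yellow 17, Orange 19, Green 10. Green eliminated.
Round 2: Teal 13, Purple 12, Yellow 17, Orange 29. Purple eliminated.
Round 3: Teal 13, Yellow 29, Orange 29. Teal eliminated.
Round 4: Yellow 42, Orange 29. Yellow has a majority (≥36).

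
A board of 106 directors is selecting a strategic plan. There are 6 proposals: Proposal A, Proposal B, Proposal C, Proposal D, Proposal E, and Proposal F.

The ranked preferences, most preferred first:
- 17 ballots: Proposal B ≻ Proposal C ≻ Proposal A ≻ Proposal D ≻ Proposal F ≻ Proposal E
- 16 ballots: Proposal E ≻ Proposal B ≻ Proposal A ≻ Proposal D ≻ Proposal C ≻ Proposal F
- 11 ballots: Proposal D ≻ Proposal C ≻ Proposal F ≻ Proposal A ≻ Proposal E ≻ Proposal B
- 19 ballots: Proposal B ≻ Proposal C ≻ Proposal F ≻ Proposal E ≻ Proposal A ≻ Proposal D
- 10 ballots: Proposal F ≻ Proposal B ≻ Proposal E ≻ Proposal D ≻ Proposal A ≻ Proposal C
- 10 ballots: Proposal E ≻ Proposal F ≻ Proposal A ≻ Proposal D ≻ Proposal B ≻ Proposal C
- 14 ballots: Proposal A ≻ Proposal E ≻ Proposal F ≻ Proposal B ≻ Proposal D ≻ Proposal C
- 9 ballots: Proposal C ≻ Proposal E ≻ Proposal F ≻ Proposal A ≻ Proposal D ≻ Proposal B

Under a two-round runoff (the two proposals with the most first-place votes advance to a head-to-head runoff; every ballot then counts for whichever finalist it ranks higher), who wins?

Proposal E

Round 1 first-place votes: Proposal A 14, Proposal B 36, Proposal C 9, Proposal D 11, Proposal E 26, Proposal F 10. Proposal B and Proposal E advance.
Runoff: Proposal B is ranked above Proposal E on 46 ballots, Proposal E above Proposal B on 60.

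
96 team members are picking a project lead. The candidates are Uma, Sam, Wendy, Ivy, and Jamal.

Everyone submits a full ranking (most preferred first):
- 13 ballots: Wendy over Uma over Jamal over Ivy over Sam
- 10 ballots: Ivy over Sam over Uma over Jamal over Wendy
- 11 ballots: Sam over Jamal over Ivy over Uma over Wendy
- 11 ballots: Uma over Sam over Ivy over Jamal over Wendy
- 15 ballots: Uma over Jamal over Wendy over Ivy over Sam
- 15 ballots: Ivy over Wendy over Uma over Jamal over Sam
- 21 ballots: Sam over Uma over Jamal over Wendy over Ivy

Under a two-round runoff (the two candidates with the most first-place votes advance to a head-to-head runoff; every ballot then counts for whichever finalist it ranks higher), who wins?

Uma

Round 1 first-place votes: Uma 26, Sam 32, Wendy 13, Ivy 25, Jamal 0. Sam and Uma advance.
Runoff: Sam is ranked above Uma on 42 ballots, Uma above Sam on 54.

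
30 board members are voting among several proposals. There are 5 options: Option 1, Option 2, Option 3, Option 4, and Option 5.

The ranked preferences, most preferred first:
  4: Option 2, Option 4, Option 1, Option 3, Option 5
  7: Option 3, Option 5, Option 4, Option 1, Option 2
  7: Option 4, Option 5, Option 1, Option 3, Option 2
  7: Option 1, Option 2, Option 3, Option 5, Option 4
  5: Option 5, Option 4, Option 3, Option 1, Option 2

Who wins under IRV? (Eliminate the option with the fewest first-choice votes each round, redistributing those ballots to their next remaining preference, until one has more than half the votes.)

Round 1: Option 1 7, Option 2 4, Option 3 7, Option 4 7, Option 5 5. Option 2 eliminated.
Round 2: Option 1 7, Option 3 7, Option 4 11, Option 5 5. Option 5 eliminated.
Round 3: Option 1 7, Option 3 7, Option 4 16. Option 4 has a majority (≥16).

Option 4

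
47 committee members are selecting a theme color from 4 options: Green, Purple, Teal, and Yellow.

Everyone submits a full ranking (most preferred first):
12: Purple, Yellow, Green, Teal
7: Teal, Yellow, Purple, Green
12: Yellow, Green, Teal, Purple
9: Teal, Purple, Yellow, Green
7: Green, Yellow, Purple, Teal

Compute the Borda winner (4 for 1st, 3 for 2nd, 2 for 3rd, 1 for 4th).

Yellow

Green: 12×2 + 7×1 + 12×3 + 9×1 + 7×4 = 104
Purple: 12×4 + 7×2 + 12×1 + 9×3 + 7×2 = 115
Teal: 12×1 + 7×4 + 12×2 + 9×4 + 7×1 = 107
Yellow: 12×3 + 7×3 + 12×4 + 9×2 + 7×3 = 144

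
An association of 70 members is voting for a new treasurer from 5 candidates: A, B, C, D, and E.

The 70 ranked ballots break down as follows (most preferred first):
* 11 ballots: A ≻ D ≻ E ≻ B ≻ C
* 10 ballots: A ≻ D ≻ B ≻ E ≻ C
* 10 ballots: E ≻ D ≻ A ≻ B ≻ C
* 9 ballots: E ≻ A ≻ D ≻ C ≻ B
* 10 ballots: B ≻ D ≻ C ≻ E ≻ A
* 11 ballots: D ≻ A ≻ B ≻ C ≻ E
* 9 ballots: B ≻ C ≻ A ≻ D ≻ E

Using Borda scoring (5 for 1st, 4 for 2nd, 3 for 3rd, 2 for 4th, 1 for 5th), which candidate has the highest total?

A: 11×5 + 10×5 + 10×3 + 9×4 + 10×1 + 11×4 + 9×3 = 252
B: 11×2 + 10×3 + 10×2 + 9×1 + 10×5 + 11×3 + 9×5 = 209
C: 11×1 + 10×1 + 10×1 + 9×2 + 10×3 + 11×2 + 9×4 = 137
D: 11×4 + 10×4 + 10×4 + 9×3 + 10×4 + 11×5 + 9×2 = 264
E: 11×3 + 10×2 + 10×5 + 9×5 + 10×2 + 11×1 + 9×1 = 188

D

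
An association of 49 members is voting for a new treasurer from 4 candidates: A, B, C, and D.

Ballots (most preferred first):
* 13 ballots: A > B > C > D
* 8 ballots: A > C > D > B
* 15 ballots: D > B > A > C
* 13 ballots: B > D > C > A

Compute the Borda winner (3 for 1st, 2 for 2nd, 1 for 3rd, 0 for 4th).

A: 13×3 + 8×3 + 15×1 + 13×0 = 78
B: 13×2 + 8×0 + 15×2 + 13×3 = 95
C: 13×1 + 8×2 + 15×0 + 13×1 = 42
D: 13×0 + 8×1 + 15×3 + 13×2 = 79

B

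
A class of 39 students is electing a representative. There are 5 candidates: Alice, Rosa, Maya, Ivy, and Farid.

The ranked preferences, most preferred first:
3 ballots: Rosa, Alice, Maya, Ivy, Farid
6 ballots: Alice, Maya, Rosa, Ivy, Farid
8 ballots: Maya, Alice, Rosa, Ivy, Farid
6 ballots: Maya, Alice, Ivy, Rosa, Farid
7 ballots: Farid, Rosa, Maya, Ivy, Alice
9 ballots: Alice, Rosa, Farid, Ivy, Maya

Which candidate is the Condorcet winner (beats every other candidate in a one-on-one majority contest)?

Maya

Maya vs Alice: 21–18
Maya vs Rosa: 20–19
Maya vs Ivy: 30–9
Maya vs Farid: 23–16
Maya beats every other candidate.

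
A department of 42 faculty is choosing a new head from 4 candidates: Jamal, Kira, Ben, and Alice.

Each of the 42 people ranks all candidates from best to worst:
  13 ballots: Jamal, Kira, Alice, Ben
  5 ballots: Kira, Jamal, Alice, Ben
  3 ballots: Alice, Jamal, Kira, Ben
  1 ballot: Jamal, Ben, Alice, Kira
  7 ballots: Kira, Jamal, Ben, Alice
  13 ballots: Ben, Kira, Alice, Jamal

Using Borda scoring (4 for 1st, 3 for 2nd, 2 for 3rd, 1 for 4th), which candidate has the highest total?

Jamal: 13×4 + 5×3 + 3×3 + 1×4 + 7×3 + 13×1 = 114
Kira: 13×3 + 5×4 + 3×2 + 1×1 + 7×4 + 13×3 = 133
Ben: 13×1 + 5×1 + 3×1 + 1×3 + 7×2 + 13×4 = 90
Alice: 13×2 + 5×2 + 3×4 + 1×2 + 7×1 + 13×2 = 83

Kira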